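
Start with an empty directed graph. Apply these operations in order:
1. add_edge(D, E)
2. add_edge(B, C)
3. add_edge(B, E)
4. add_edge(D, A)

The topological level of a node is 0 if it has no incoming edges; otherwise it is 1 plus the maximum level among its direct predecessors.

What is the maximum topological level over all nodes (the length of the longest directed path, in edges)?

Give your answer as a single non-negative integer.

Op 1: add_edge(D, E). Edges now: 1
Op 2: add_edge(B, C). Edges now: 2
Op 3: add_edge(B, E). Edges now: 3
Op 4: add_edge(D, A). Edges now: 4
Compute levels (Kahn BFS):
  sources (in-degree 0): B, D
  process B: level=0
    B->C: in-degree(C)=0, level(C)=1, enqueue
    B->E: in-degree(E)=1, level(E)>=1
  process D: level=0
    D->A: in-degree(A)=0, level(A)=1, enqueue
    D->E: in-degree(E)=0, level(E)=1, enqueue
  process C: level=1
  process A: level=1
  process E: level=1
All levels: A:1, B:0, C:1, D:0, E:1
max level = 1

Answer: 1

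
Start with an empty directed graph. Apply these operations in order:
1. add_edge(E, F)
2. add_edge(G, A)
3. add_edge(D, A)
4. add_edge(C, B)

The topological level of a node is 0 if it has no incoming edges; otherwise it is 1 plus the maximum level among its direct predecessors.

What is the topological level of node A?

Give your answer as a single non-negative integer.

Answer: 1

Derivation:
Op 1: add_edge(E, F). Edges now: 1
Op 2: add_edge(G, A). Edges now: 2
Op 3: add_edge(D, A). Edges now: 3
Op 4: add_edge(C, B). Edges now: 4
Compute levels (Kahn BFS):
  sources (in-degree 0): C, D, E, G
  process C: level=0
    C->B: in-degree(B)=0, level(B)=1, enqueue
  process D: level=0
    D->A: in-degree(A)=1, level(A)>=1
  process E: level=0
    E->F: in-degree(F)=0, level(F)=1, enqueue
  process G: level=0
    G->A: in-degree(A)=0, level(A)=1, enqueue
  process B: level=1
  process F: level=1
  process A: level=1
All levels: A:1, B:1, C:0, D:0, E:0, F:1, G:0
level(A) = 1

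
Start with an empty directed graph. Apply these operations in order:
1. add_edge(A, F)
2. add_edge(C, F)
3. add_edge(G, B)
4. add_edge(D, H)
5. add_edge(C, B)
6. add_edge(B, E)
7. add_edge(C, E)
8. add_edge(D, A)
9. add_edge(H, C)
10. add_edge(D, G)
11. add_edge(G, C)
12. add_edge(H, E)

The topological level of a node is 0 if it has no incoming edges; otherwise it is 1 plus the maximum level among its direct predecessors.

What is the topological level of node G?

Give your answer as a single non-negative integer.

Answer: 1

Derivation:
Op 1: add_edge(A, F). Edges now: 1
Op 2: add_edge(C, F). Edges now: 2
Op 3: add_edge(G, B). Edges now: 3
Op 4: add_edge(D, H). Edges now: 4
Op 5: add_edge(C, B). Edges now: 5
Op 6: add_edge(B, E). Edges now: 6
Op 7: add_edge(C, E). Edges now: 7
Op 8: add_edge(D, A). Edges now: 8
Op 9: add_edge(H, C). Edges now: 9
Op 10: add_edge(D, G). Edges now: 10
Op 11: add_edge(G, C). Edges now: 11
Op 12: add_edge(H, E). Edges now: 12
Compute levels (Kahn BFS):
  sources (in-degree 0): D
  process D: level=0
    D->A: in-degree(A)=0, level(A)=1, enqueue
    D->G: in-degree(G)=0, level(G)=1, enqueue
    D->H: in-degree(H)=0, level(H)=1, enqueue
  process A: level=1
    A->F: in-degree(F)=1, level(F)>=2
  process G: level=1
    G->B: in-degree(B)=1, level(B)>=2
    G->C: in-degree(C)=1, level(C)>=2
  process H: level=1
    H->C: in-degree(C)=0, level(C)=2, enqueue
    H->E: in-degree(E)=2, level(E)>=2
  process C: level=2
    C->B: in-degree(B)=0, level(B)=3, enqueue
    C->E: in-degree(E)=1, level(E)>=3
    C->F: in-degree(F)=0, level(F)=3, enqueue
  process B: level=3
    B->E: in-degree(E)=0, level(E)=4, enqueue
  process F: level=3
  process E: level=4
All levels: A:1, B:3, C:2, D:0, E:4, F:3, G:1, H:1
level(G) = 1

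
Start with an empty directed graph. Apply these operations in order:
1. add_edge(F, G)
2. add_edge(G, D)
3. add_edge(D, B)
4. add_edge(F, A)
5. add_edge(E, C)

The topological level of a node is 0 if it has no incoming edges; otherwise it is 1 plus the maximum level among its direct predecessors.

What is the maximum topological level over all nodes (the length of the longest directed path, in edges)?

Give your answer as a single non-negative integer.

Op 1: add_edge(F, G). Edges now: 1
Op 2: add_edge(G, D). Edges now: 2
Op 3: add_edge(D, B). Edges now: 3
Op 4: add_edge(F, A). Edges now: 4
Op 5: add_edge(E, C). Edges now: 5
Compute levels (Kahn BFS):
  sources (in-degree 0): E, F
  process E: level=0
    E->C: in-degree(C)=0, level(C)=1, enqueue
  process F: level=0
    F->A: in-degree(A)=0, level(A)=1, enqueue
    F->G: in-degree(G)=0, level(G)=1, enqueue
  process C: level=1
  process A: level=1
  process G: level=1
    G->D: in-degree(D)=0, level(D)=2, enqueue
  process D: level=2
    D->B: in-degree(B)=0, level(B)=3, enqueue
  process B: level=3
All levels: A:1, B:3, C:1, D:2, E:0, F:0, G:1
max level = 3

Answer: 3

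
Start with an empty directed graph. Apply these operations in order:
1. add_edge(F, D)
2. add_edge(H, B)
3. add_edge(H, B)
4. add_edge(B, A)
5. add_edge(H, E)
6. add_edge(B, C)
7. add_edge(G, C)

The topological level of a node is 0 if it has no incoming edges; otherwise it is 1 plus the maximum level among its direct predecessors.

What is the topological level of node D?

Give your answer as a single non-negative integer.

Op 1: add_edge(F, D). Edges now: 1
Op 2: add_edge(H, B). Edges now: 2
Op 3: add_edge(H, B) (duplicate, no change). Edges now: 2
Op 4: add_edge(B, A). Edges now: 3
Op 5: add_edge(H, E). Edges now: 4
Op 6: add_edge(B, C). Edges now: 5
Op 7: add_edge(G, C). Edges now: 6
Compute levels (Kahn BFS):
  sources (in-degree 0): F, G, H
  process F: level=0
    F->D: in-degree(D)=0, level(D)=1, enqueue
  process G: level=0
    G->C: in-degree(C)=1, level(C)>=1
  process H: level=0
    H->B: in-degree(B)=0, level(B)=1, enqueue
    H->E: in-degree(E)=0, level(E)=1, enqueue
  process D: level=1
  process B: level=1
    B->A: in-degree(A)=0, level(A)=2, enqueue
    B->C: in-degree(C)=0, level(C)=2, enqueue
  process E: level=1
  process A: level=2
  process C: level=2
All levels: A:2, B:1, C:2, D:1, E:1, F:0, G:0, H:0
level(D) = 1

Answer: 1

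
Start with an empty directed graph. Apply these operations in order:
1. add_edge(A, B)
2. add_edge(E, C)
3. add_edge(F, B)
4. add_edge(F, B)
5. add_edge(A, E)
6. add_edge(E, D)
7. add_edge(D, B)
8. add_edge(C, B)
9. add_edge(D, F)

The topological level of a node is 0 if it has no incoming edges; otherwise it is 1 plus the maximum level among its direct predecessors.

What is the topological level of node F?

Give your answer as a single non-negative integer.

Op 1: add_edge(A, B). Edges now: 1
Op 2: add_edge(E, C). Edges now: 2
Op 3: add_edge(F, B). Edges now: 3
Op 4: add_edge(F, B) (duplicate, no change). Edges now: 3
Op 5: add_edge(A, E). Edges now: 4
Op 6: add_edge(E, D). Edges now: 5
Op 7: add_edge(D, B). Edges now: 6
Op 8: add_edge(C, B). Edges now: 7
Op 9: add_edge(D, F). Edges now: 8
Compute levels (Kahn BFS):
  sources (in-degree 0): A
  process A: level=0
    A->B: in-degree(B)=3, level(B)>=1
    A->E: in-degree(E)=0, level(E)=1, enqueue
  process E: level=1
    E->C: in-degree(C)=0, level(C)=2, enqueue
    E->D: in-degree(D)=0, level(D)=2, enqueue
  process C: level=2
    C->B: in-degree(B)=2, level(B)>=3
  process D: level=2
    D->B: in-degree(B)=1, level(B)>=3
    D->F: in-degree(F)=0, level(F)=3, enqueue
  process F: level=3
    F->B: in-degree(B)=0, level(B)=4, enqueue
  process B: level=4
All levels: A:0, B:4, C:2, D:2, E:1, F:3
level(F) = 3

Answer: 3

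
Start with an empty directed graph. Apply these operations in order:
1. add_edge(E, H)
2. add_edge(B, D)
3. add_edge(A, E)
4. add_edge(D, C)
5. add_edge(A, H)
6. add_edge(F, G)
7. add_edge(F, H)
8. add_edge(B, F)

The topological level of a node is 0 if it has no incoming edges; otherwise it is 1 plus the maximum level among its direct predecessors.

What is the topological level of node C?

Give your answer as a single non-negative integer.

Op 1: add_edge(E, H). Edges now: 1
Op 2: add_edge(B, D). Edges now: 2
Op 3: add_edge(A, E). Edges now: 3
Op 4: add_edge(D, C). Edges now: 4
Op 5: add_edge(A, H). Edges now: 5
Op 6: add_edge(F, G). Edges now: 6
Op 7: add_edge(F, H). Edges now: 7
Op 8: add_edge(B, F). Edges now: 8
Compute levels (Kahn BFS):
  sources (in-degree 0): A, B
  process A: level=0
    A->E: in-degree(E)=0, level(E)=1, enqueue
    A->H: in-degree(H)=2, level(H)>=1
  process B: level=0
    B->D: in-degree(D)=0, level(D)=1, enqueue
    B->F: in-degree(F)=0, level(F)=1, enqueue
  process E: level=1
    E->H: in-degree(H)=1, level(H)>=2
  process D: level=1
    D->C: in-degree(C)=0, level(C)=2, enqueue
  process F: level=1
    F->G: in-degree(G)=0, level(G)=2, enqueue
    F->H: in-degree(H)=0, level(H)=2, enqueue
  process C: level=2
  process G: level=2
  process H: level=2
All levels: A:0, B:0, C:2, D:1, E:1, F:1, G:2, H:2
level(C) = 2

Answer: 2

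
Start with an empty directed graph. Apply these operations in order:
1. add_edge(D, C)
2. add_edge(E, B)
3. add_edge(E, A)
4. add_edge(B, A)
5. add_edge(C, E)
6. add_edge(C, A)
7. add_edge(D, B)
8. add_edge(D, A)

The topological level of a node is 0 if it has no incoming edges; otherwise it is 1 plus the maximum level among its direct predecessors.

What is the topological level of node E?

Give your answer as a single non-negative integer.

Answer: 2

Derivation:
Op 1: add_edge(D, C). Edges now: 1
Op 2: add_edge(E, B). Edges now: 2
Op 3: add_edge(E, A). Edges now: 3
Op 4: add_edge(B, A). Edges now: 4
Op 5: add_edge(C, E). Edges now: 5
Op 6: add_edge(C, A). Edges now: 6
Op 7: add_edge(D, B). Edges now: 7
Op 8: add_edge(D, A). Edges now: 8
Compute levels (Kahn BFS):
  sources (in-degree 0): D
  process D: level=0
    D->A: in-degree(A)=3, level(A)>=1
    D->B: in-degree(B)=1, level(B)>=1
    D->C: in-degree(C)=0, level(C)=1, enqueue
  process C: level=1
    C->A: in-degree(A)=2, level(A)>=2
    C->E: in-degree(E)=0, level(E)=2, enqueue
  process E: level=2
    E->A: in-degree(A)=1, level(A)>=3
    E->B: in-degree(B)=0, level(B)=3, enqueue
  process B: level=3
    B->A: in-degree(A)=0, level(A)=4, enqueue
  process A: level=4
All levels: A:4, B:3, C:1, D:0, E:2
level(E) = 2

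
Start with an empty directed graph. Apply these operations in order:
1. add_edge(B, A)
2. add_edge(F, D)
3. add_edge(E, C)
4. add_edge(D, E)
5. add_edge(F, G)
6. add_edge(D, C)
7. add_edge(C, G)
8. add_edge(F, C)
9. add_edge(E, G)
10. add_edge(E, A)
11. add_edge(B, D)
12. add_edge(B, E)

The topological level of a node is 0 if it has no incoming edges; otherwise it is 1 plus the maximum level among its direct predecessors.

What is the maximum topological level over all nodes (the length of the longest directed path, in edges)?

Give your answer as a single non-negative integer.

Answer: 4

Derivation:
Op 1: add_edge(B, A). Edges now: 1
Op 2: add_edge(F, D). Edges now: 2
Op 3: add_edge(E, C). Edges now: 3
Op 4: add_edge(D, E). Edges now: 4
Op 5: add_edge(F, G). Edges now: 5
Op 6: add_edge(D, C). Edges now: 6
Op 7: add_edge(C, G). Edges now: 7
Op 8: add_edge(F, C). Edges now: 8
Op 9: add_edge(E, G). Edges now: 9
Op 10: add_edge(E, A). Edges now: 10
Op 11: add_edge(B, D). Edges now: 11
Op 12: add_edge(B, E). Edges now: 12
Compute levels (Kahn BFS):
  sources (in-degree 0): B, F
  process B: level=0
    B->A: in-degree(A)=1, level(A)>=1
    B->D: in-degree(D)=1, level(D)>=1
    B->E: in-degree(E)=1, level(E)>=1
  process F: level=0
    F->C: in-degree(C)=2, level(C)>=1
    F->D: in-degree(D)=0, level(D)=1, enqueue
    F->G: in-degree(G)=2, level(G)>=1
  process D: level=1
    D->C: in-degree(C)=1, level(C)>=2
    D->E: in-degree(E)=0, level(E)=2, enqueue
  process E: level=2
    E->A: in-degree(A)=0, level(A)=3, enqueue
    E->C: in-degree(C)=0, level(C)=3, enqueue
    E->G: in-degree(G)=1, level(G)>=3
  process A: level=3
  process C: level=3
    C->G: in-degree(G)=0, level(G)=4, enqueue
  process G: level=4
All levels: A:3, B:0, C:3, D:1, E:2, F:0, G:4
max level = 4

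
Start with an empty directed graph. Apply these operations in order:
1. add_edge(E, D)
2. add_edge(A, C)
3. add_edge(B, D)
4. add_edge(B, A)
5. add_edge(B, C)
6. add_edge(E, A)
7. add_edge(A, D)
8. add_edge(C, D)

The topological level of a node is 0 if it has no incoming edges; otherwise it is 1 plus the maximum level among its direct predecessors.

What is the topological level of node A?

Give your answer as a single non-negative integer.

Op 1: add_edge(E, D). Edges now: 1
Op 2: add_edge(A, C). Edges now: 2
Op 3: add_edge(B, D). Edges now: 3
Op 4: add_edge(B, A). Edges now: 4
Op 5: add_edge(B, C). Edges now: 5
Op 6: add_edge(E, A). Edges now: 6
Op 7: add_edge(A, D). Edges now: 7
Op 8: add_edge(C, D). Edges now: 8
Compute levels (Kahn BFS):
  sources (in-degree 0): B, E
  process B: level=0
    B->A: in-degree(A)=1, level(A)>=1
    B->C: in-degree(C)=1, level(C)>=1
    B->D: in-degree(D)=3, level(D)>=1
  process E: level=0
    E->A: in-degree(A)=0, level(A)=1, enqueue
    E->D: in-degree(D)=2, level(D)>=1
  process A: level=1
    A->C: in-degree(C)=0, level(C)=2, enqueue
    A->D: in-degree(D)=1, level(D)>=2
  process C: level=2
    C->D: in-degree(D)=0, level(D)=3, enqueue
  process D: level=3
All levels: A:1, B:0, C:2, D:3, E:0
level(A) = 1

Answer: 1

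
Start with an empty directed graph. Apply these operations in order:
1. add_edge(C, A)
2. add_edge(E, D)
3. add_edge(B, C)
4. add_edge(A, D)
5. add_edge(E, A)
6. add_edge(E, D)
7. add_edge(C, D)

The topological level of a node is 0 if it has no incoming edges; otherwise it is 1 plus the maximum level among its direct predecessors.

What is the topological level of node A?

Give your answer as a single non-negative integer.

Answer: 2

Derivation:
Op 1: add_edge(C, A). Edges now: 1
Op 2: add_edge(E, D). Edges now: 2
Op 3: add_edge(B, C). Edges now: 3
Op 4: add_edge(A, D). Edges now: 4
Op 5: add_edge(E, A). Edges now: 5
Op 6: add_edge(E, D) (duplicate, no change). Edges now: 5
Op 7: add_edge(C, D). Edges now: 6
Compute levels (Kahn BFS):
  sources (in-degree 0): B, E
  process B: level=0
    B->C: in-degree(C)=0, level(C)=1, enqueue
  process E: level=0
    E->A: in-degree(A)=1, level(A)>=1
    E->D: in-degree(D)=2, level(D)>=1
  process C: level=1
    C->A: in-degree(A)=0, level(A)=2, enqueue
    C->D: in-degree(D)=1, level(D)>=2
  process A: level=2
    A->D: in-degree(D)=0, level(D)=3, enqueue
  process D: level=3
All levels: A:2, B:0, C:1, D:3, E:0
level(A) = 2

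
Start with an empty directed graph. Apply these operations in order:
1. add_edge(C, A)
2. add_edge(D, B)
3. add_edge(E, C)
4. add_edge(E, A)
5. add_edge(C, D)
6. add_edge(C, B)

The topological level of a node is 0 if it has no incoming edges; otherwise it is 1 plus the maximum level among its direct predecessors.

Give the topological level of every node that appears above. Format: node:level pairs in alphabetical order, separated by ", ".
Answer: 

Answer: A:2, B:3, C:1, D:2, E:0

Derivation:
Op 1: add_edge(C, A). Edges now: 1
Op 2: add_edge(D, B). Edges now: 2
Op 3: add_edge(E, C). Edges now: 3
Op 4: add_edge(E, A). Edges now: 4
Op 5: add_edge(C, D). Edges now: 5
Op 6: add_edge(C, B). Edges now: 6
Compute levels (Kahn BFS):
  sources (in-degree 0): E
  process E: level=0
    E->A: in-degree(A)=1, level(A)>=1
    E->C: in-degree(C)=0, level(C)=1, enqueue
  process C: level=1
    C->A: in-degree(A)=0, level(A)=2, enqueue
    C->B: in-degree(B)=1, level(B)>=2
    C->D: in-degree(D)=0, level(D)=2, enqueue
  process A: level=2
  process D: level=2
    D->B: in-degree(B)=0, level(B)=3, enqueue
  process B: level=3
All levels: A:2, B:3, C:1, D:2, E:0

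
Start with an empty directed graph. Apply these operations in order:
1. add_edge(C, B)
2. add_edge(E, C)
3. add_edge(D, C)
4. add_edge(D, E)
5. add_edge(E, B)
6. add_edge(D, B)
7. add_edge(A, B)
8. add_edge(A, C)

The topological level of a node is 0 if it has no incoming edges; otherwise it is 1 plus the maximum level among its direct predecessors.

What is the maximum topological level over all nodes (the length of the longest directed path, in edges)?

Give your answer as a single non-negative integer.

Answer: 3

Derivation:
Op 1: add_edge(C, B). Edges now: 1
Op 2: add_edge(E, C). Edges now: 2
Op 3: add_edge(D, C). Edges now: 3
Op 4: add_edge(D, E). Edges now: 4
Op 5: add_edge(E, B). Edges now: 5
Op 6: add_edge(D, B). Edges now: 6
Op 7: add_edge(A, B). Edges now: 7
Op 8: add_edge(A, C). Edges now: 8
Compute levels (Kahn BFS):
  sources (in-degree 0): A, D
  process A: level=0
    A->B: in-degree(B)=3, level(B)>=1
    A->C: in-degree(C)=2, level(C)>=1
  process D: level=0
    D->B: in-degree(B)=2, level(B)>=1
    D->C: in-degree(C)=1, level(C)>=1
    D->E: in-degree(E)=0, level(E)=1, enqueue
  process E: level=1
    E->B: in-degree(B)=1, level(B)>=2
    E->C: in-degree(C)=0, level(C)=2, enqueue
  process C: level=2
    C->B: in-degree(B)=0, level(B)=3, enqueue
  process B: level=3
All levels: A:0, B:3, C:2, D:0, E:1
max level = 3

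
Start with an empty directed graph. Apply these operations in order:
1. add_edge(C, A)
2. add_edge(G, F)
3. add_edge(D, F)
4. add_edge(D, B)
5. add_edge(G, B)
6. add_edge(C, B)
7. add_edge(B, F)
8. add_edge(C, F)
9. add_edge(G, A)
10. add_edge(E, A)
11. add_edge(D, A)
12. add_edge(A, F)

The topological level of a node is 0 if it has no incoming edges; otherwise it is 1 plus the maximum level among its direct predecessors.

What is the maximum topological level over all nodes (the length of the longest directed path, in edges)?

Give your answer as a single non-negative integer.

Op 1: add_edge(C, A). Edges now: 1
Op 2: add_edge(G, F). Edges now: 2
Op 3: add_edge(D, F). Edges now: 3
Op 4: add_edge(D, B). Edges now: 4
Op 5: add_edge(G, B). Edges now: 5
Op 6: add_edge(C, B). Edges now: 6
Op 7: add_edge(B, F). Edges now: 7
Op 8: add_edge(C, F). Edges now: 8
Op 9: add_edge(G, A). Edges now: 9
Op 10: add_edge(E, A). Edges now: 10
Op 11: add_edge(D, A). Edges now: 11
Op 12: add_edge(A, F). Edges now: 12
Compute levels (Kahn BFS):
  sources (in-degree 0): C, D, E, G
  process C: level=0
    C->A: in-degree(A)=3, level(A)>=1
    C->B: in-degree(B)=2, level(B)>=1
    C->F: in-degree(F)=4, level(F)>=1
  process D: level=0
    D->A: in-degree(A)=2, level(A)>=1
    D->B: in-degree(B)=1, level(B)>=1
    D->F: in-degree(F)=3, level(F)>=1
  process E: level=0
    E->A: in-degree(A)=1, level(A)>=1
  process G: level=0
    G->A: in-degree(A)=0, level(A)=1, enqueue
    G->B: in-degree(B)=0, level(B)=1, enqueue
    G->F: in-degree(F)=2, level(F)>=1
  process A: level=1
    A->F: in-degree(F)=1, level(F)>=2
  process B: level=1
    B->F: in-degree(F)=0, level(F)=2, enqueue
  process F: level=2
All levels: A:1, B:1, C:0, D:0, E:0, F:2, G:0
max level = 2

Answer: 2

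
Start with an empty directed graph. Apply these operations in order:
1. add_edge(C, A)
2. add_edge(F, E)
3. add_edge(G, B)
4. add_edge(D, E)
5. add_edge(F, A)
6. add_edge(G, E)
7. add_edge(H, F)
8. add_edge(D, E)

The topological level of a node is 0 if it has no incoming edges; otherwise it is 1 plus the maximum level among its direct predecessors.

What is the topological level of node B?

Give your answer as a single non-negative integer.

Op 1: add_edge(C, A). Edges now: 1
Op 2: add_edge(F, E). Edges now: 2
Op 3: add_edge(G, B). Edges now: 3
Op 4: add_edge(D, E). Edges now: 4
Op 5: add_edge(F, A). Edges now: 5
Op 6: add_edge(G, E). Edges now: 6
Op 7: add_edge(H, F). Edges now: 7
Op 8: add_edge(D, E) (duplicate, no change). Edges now: 7
Compute levels (Kahn BFS):
  sources (in-degree 0): C, D, G, H
  process C: level=0
    C->A: in-degree(A)=1, level(A)>=1
  process D: level=0
    D->E: in-degree(E)=2, level(E)>=1
  process G: level=0
    G->B: in-degree(B)=0, level(B)=1, enqueue
    G->E: in-degree(E)=1, level(E)>=1
  process H: level=0
    H->F: in-degree(F)=0, level(F)=1, enqueue
  process B: level=1
  process F: level=1
    F->A: in-degree(A)=0, level(A)=2, enqueue
    F->E: in-degree(E)=0, level(E)=2, enqueue
  process A: level=2
  process E: level=2
All levels: A:2, B:1, C:0, D:0, E:2, F:1, G:0, H:0
level(B) = 1

Answer: 1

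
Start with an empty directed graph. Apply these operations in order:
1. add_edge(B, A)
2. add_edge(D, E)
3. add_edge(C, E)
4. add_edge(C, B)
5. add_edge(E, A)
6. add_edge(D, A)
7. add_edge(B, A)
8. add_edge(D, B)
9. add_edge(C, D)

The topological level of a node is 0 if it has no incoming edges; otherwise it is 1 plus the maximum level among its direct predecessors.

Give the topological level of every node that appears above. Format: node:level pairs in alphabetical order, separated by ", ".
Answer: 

Op 1: add_edge(B, A). Edges now: 1
Op 2: add_edge(D, E). Edges now: 2
Op 3: add_edge(C, E). Edges now: 3
Op 4: add_edge(C, B). Edges now: 4
Op 5: add_edge(E, A). Edges now: 5
Op 6: add_edge(D, A). Edges now: 6
Op 7: add_edge(B, A) (duplicate, no change). Edges now: 6
Op 8: add_edge(D, B). Edges now: 7
Op 9: add_edge(C, D). Edges now: 8
Compute levels (Kahn BFS):
  sources (in-degree 0): C
  process C: level=0
    C->B: in-degree(B)=1, level(B)>=1
    C->D: in-degree(D)=0, level(D)=1, enqueue
    C->E: in-degree(E)=1, level(E)>=1
  process D: level=1
    D->A: in-degree(A)=2, level(A)>=2
    D->B: in-degree(B)=0, level(B)=2, enqueue
    D->E: in-degree(E)=0, level(E)=2, enqueue
  process B: level=2
    B->A: in-degree(A)=1, level(A)>=3
  process E: level=2
    E->A: in-degree(A)=0, level(A)=3, enqueue
  process A: level=3
All levels: A:3, B:2, C:0, D:1, E:2

Answer: A:3, B:2, C:0, D:1, E:2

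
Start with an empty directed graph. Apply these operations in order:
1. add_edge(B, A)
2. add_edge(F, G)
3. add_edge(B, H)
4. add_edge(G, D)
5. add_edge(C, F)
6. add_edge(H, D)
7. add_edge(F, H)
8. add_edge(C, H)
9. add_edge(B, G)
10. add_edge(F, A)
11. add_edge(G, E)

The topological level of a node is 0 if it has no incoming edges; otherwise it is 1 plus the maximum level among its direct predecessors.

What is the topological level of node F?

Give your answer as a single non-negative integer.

Answer: 1

Derivation:
Op 1: add_edge(B, A). Edges now: 1
Op 2: add_edge(F, G). Edges now: 2
Op 3: add_edge(B, H). Edges now: 3
Op 4: add_edge(G, D). Edges now: 4
Op 5: add_edge(C, F). Edges now: 5
Op 6: add_edge(H, D). Edges now: 6
Op 7: add_edge(F, H). Edges now: 7
Op 8: add_edge(C, H). Edges now: 8
Op 9: add_edge(B, G). Edges now: 9
Op 10: add_edge(F, A). Edges now: 10
Op 11: add_edge(G, E). Edges now: 11
Compute levels (Kahn BFS):
  sources (in-degree 0): B, C
  process B: level=0
    B->A: in-degree(A)=1, level(A)>=1
    B->G: in-degree(G)=1, level(G)>=1
    B->H: in-degree(H)=2, level(H)>=1
  process C: level=0
    C->F: in-degree(F)=0, level(F)=1, enqueue
    C->H: in-degree(H)=1, level(H)>=1
  process F: level=1
    F->A: in-degree(A)=0, level(A)=2, enqueue
    F->G: in-degree(G)=0, level(G)=2, enqueue
    F->H: in-degree(H)=0, level(H)=2, enqueue
  process A: level=2
  process G: level=2
    G->D: in-degree(D)=1, level(D)>=3
    G->E: in-degree(E)=0, level(E)=3, enqueue
  process H: level=2
    H->D: in-degree(D)=0, level(D)=3, enqueue
  process E: level=3
  process D: level=3
All levels: A:2, B:0, C:0, D:3, E:3, F:1, G:2, H:2
level(F) = 1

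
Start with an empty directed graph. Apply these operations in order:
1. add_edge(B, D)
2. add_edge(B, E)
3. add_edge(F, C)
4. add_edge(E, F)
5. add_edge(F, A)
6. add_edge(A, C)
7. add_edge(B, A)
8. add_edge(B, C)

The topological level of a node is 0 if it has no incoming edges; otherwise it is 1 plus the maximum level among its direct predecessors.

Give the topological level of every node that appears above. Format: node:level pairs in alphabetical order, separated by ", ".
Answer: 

Op 1: add_edge(B, D). Edges now: 1
Op 2: add_edge(B, E). Edges now: 2
Op 3: add_edge(F, C). Edges now: 3
Op 4: add_edge(E, F). Edges now: 4
Op 5: add_edge(F, A). Edges now: 5
Op 6: add_edge(A, C). Edges now: 6
Op 7: add_edge(B, A). Edges now: 7
Op 8: add_edge(B, C). Edges now: 8
Compute levels (Kahn BFS):
  sources (in-degree 0): B
  process B: level=0
    B->A: in-degree(A)=1, level(A)>=1
    B->C: in-degree(C)=2, level(C)>=1
    B->D: in-degree(D)=0, level(D)=1, enqueue
    B->E: in-degree(E)=0, level(E)=1, enqueue
  process D: level=1
  process E: level=1
    E->F: in-degree(F)=0, level(F)=2, enqueue
  process F: level=2
    F->A: in-degree(A)=0, level(A)=3, enqueue
    F->C: in-degree(C)=1, level(C)>=3
  process A: level=3
    A->C: in-degree(C)=0, level(C)=4, enqueue
  process C: level=4
All levels: A:3, B:0, C:4, D:1, E:1, F:2

Answer: A:3, B:0, C:4, D:1, E:1, F:2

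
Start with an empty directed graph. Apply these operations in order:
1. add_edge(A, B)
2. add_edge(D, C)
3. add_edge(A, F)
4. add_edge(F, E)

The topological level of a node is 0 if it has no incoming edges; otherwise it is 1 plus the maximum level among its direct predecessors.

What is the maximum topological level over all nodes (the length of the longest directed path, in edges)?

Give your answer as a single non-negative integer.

Op 1: add_edge(A, B). Edges now: 1
Op 2: add_edge(D, C). Edges now: 2
Op 3: add_edge(A, F). Edges now: 3
Op 4: add_edge(F, E). Edges now: 4
Compute levels (Kahn BFS):
  sources (in-degree 0): A, D
  process A: level=0
    A->B: in-degree(B)=0, level(B)=1, enqueue
    A->F: in-degree(F)=0, level(F)=1, enqueue
  process D: level=0
    D->C: in-degree(C)=0, level(C)=1, enqueue
  process B: level=1
  process F: level=1
    F->E: in-degree(E)=0, level(E)=2, enqueue
  process C: level=1
  process E: level=2
All levels: A:0, B:1, C:1, D:0, E:2, F:1
max level = 2

Answer: 2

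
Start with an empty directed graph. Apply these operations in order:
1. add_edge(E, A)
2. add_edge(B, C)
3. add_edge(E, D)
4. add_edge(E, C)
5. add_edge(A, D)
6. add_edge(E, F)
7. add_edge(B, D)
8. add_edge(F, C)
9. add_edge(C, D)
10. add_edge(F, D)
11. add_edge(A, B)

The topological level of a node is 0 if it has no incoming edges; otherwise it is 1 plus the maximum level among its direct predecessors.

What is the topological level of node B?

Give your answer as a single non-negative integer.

Op 1: add_edge(E, A). Edges now: 1
Op 2: add_edge(B, C). Edges now: 2
Op 3: add_edge(E, D). Edges now: 3
Op 4: add_edge(E, C). Edges now: 4
Op 5: add_edge(A, D). Edges now: 5
Op 6: add_edge(E, F). Edges now: 6
Op 7: add_edge(B, D). Edges now: 7
Op 8: add_edge(F, C). Edges now: 8
Op 9: add_edge(C, D). Edges now: 9
Op 10: add_edge(F, D). Edges now: 10
Op 11: add_edge(A, B). Edges now: 11
Compute levels (Kahn BFS):
  sources (in-degree 0): E
  process E: level=0
    E->A: in-degree(A)=0, level(A)=1, enqueue
    E->C: in-degree(C)=2, level(C)>=1
    E->D: in-degree(D)=4, level(D)>=1
    E->F: in-degree(F)=0, level(F)=1, enqueue
  process A: level=1
    A->B: in-degree(B)=0, level(B)=2, enqueue
    A->D: in-degree(D)=3, level(D)>=2
  process F: level=1
    F->C: in-degree(C)=1, level(C)>=2
    F->D: in-degree(D)=2, level(D)>=2
  process B: level=2
    B->C: in-degree(C)=0, level(C)=3, enqueue
    B->D: in-degree(D)=1, level(D)>=3
  process C: level=3
    C->D: in-degree(D)=0, level(D)=4, enqueue
  process D: level=4
All levels: A:1, B:2, C:3, D:4, E:0, F:1
level(B) = 2

Answer: 2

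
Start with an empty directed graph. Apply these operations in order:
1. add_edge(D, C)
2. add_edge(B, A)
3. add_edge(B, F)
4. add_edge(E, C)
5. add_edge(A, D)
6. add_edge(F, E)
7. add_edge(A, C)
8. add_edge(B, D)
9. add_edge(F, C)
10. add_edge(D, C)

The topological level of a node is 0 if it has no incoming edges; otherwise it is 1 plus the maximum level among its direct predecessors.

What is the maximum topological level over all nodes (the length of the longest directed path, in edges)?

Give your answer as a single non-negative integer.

Answer: 3

Derivation:
Op 1: add_edge(D, C). Edges now: 1
Op 2: add_edge(B, A). Edges now: 2
Op 3: add_edge(B, F). Edges now: 3
Op 4: add_edge(E, C). Edges now: 4
Op 5: add_edge(A, D). Edges now: 5
Op 6: add_edge(F, E). Edges now: 6
Op 7: add_edge(A, C). Edges now: 7
Op 8: add_edge(B, D). Edges now: 8
Op 9: add_edge(F, C). Edges now: 9
Op 10: add_edge(D, C) (duplicate, no change). Edges now: 9
Compute levels (Kahn BFS):
  sources (in-degree 0): B
  process B: level=0
    B->A: in-degree(A)=0, level(A)=1, enqueue
    B->D: in-degree(D)=1, level(D)>=1
    B->F: in-degree(F)=0, level(F)=1, enqueue
  process A: level=1
    A->C: in-degree(C)=3, level(C)>=2
    A->D: in-degree(D)=0, level(D)=2, enqueue
  process F: level=1
    F->C: in-degree(C)=2, level(C)>=2
    F->E: in-degree(E)=0, level(E)=2, enqueue
  process D: level=2
    D->C: in-degree(C)=1, level(C)>=3
  process E: level=2
    E->C: in-degree(C)=0, level(C)=3, enqueue
  process C: level=3
All levels: A:1, B:0, C:3, D:2, E:2, F:1
max level = 3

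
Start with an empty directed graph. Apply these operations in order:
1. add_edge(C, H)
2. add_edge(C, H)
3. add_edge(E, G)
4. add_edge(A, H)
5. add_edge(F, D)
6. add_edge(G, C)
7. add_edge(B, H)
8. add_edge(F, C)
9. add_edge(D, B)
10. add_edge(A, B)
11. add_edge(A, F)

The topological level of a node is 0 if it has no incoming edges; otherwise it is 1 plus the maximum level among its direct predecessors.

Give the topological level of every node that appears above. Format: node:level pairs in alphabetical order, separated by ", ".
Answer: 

Op 1: add_edge(C, H). Edges now: 1
Op 2: add_edge(C, H) (duplicate, no change). Edges now: 1
Op 3: add_edge(E, G). Edges now: 2
Op 4: add_edge(A, H). Edges now: 3
Op 5: add_edge(F, D). Edges now: 4
Op 6: add_edge(G, C). Edges now: 5
Op 7: add_edge(B, H). Edges now: 6
Op 8: add_edge(F, C). Edges now: 7
Op 9: add_edge(D, B). Edges now: 8
Op 10: add_edge(A, B). Edges now: 9
Op 11: add_edge(A, F). Edges now: 10
Compute levels (Kahn BFS):
  sources (in-degree 0): A, E
  process A: level=0
    A->B: in-degree(B)=1, level(B)>=1
    A->F: in-degree(F)=0, level(F)=1, enqueue
    A->H: in-degree(H)=2, level(H)>=1
  process E: level=0
    E->G: in-degree(G)=0, level(G)=1, enqueue
  process F: level=1
    F->C: in-degree(C)=1, level(C)>=2
    F->D: in-degree(D)=0, level(D)=2, enqueue
  process G: level=1
    G->C: in-degree(C)=0, level(C)=2, enqueue
  process D: level=2
    D->B: in-degree(B)=0, level(B)=3, enqueue
  process C: level=2
    C->H: in-degree(H)=1, level(H)>=3
  process B: level=3
    B->H: in-degree(H)=0, level(H)=4, enqueue
  process H: level=4
All levels: A:0, B:3, C:2, D:2, E:0, F:1, G:1, H:4

Answer: A:0, B:3, C:2, D:2, E:0, F:1, G:1, H:4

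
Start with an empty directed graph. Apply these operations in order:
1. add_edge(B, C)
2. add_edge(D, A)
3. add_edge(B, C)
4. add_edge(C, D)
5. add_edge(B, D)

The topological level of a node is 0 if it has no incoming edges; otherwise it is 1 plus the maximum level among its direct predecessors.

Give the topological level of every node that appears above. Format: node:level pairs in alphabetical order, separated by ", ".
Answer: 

Op 1: add_edge(B, C). Edges now: 1
Op 2: add_edge(D, A). Edges now: 2
Op 3: add_edge(B, C) (duplicate, no change). Edges now: 2
Op 4: add_edge(C, D). Edges now: 3
Op 5: add_edge(B, D). Edges now: 4
Compute levels (Kahn BFS):
  sources (in-degree 0): B
  process B: level=0
    B->C: in-degree(C)=0, level(C)=1, enqueue
    B->D: in-degree(D)=1, level(D)>=1
  process C: level=1
    C->D: in-degree(D)=0, level(D)=2, enqueue
  process D: level=2
    D->A: in-degree(A)=0, level(A)=3, enqueue
  process A: level=3
All levels: A:3, B:0, C:1, D:2

Answer: A:3, B:0, C:1, D:2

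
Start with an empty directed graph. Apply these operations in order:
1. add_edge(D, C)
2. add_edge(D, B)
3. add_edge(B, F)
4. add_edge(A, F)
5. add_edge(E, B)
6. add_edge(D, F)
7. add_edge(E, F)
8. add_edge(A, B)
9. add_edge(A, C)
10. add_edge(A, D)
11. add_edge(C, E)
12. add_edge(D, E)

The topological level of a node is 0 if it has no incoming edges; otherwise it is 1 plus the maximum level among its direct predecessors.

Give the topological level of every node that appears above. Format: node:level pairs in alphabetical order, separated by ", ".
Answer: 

Answer: A:0, B:4, C:2, D:1, E:3, F:5

Derivation:
Op 1: add_edge(D, C). Edges now: 1
Op 2: add_edge(D, B). Edges now: 2
Op 3: add_edge(B, F). Edges now: 3
Op 4: add_edge(A, F). Edges now: 4
Op 5: add_edge(E, B). Edges now: 5
Op 6: add_edge(D, F). Edges now: 6
Op 7: add_edge(E, F). Edges now: 7
Op 8: add_edge(A, B). Edges now: 8
Op 9: add_edge(A, C). Edges now: 9
Op 10: add_edge(A, D). Edges now: 10
Op 11: add_edge(C, E). Edges now: 11
Op 12: add_edge(D, E). Edges now: 12
Compute levels (Kahn BFS):
  sources (in-degree 0): A
  process A: level=0
    A->B: in-degree(B)=2, level(B)>=1
    A->C: in-degree(C)=1, level(C)>=1
    A->D: in-degree(D)=0, level(D)=1, enqueue
    A->F: in-degree(F)=3, level(F)>=1
  process D: level=1
    D->B: in-degree(B)=1, level(B)>=2
    D->C: in-degree(C)=0, level(C)=2, enqueue
    D->E: in-degree(E)=1, level(E)>=2
    D->F: in-degree(F)=2, level(F)>=2
  process C: level=2
    C->E: in-degree(E)=0, level(E)=3, enqueue
  process E: level=3
    E->B: in-degree(B)=0, level(B)=4, enqueue
    E->F: in-degree(F)=1, level(F)>=4
  process B: level=4
    B->F: in-degree(F)=0, level(F)=5, enqueue
  process F: level=5
All levels: A:0, B:4, C:2, D:1, E:3, F:5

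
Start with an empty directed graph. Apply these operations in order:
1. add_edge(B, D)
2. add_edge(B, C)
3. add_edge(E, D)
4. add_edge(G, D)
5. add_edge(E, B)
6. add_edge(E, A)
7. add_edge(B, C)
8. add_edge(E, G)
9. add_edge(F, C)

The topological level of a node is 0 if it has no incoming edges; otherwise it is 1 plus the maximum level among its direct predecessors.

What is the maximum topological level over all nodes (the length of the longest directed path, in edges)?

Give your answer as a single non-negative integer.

Answer: 2

Derivation:
Op 1: add_edge(B, D). Edges now: 1
Op 2: add_edge(B, C). Edges now: 2
Op 3: add_edge(E, D). Edges now: 3
Op 4: add_edge(G, D). Edges now: 4
Op 5: add_edge(E, B). Edges now: 5
Op 6: add_edge(E, A). Edges now: 6
Op 7: add_edge(B, C) (duplicate, no change). Edges now: 6
Op 8: add_edge(E, G). Edges now: 7
Op 9: add_edge(F, C). Edges now: 8
Compute levels (Kahn BFS):
  sources (in-degree 0): E, F
  process E: level=0
    E->A: in-degree(A)=0, level(A)=1, enqueue
    E->B: in-degree(B)=0, level(B)=1, enqueue
    E->D: in-degree(D)=2, level(D)>=1
    E->G: in-degree(G)=0, level(G)=1, enqueue
  process F: level=0
    F->C: in-degree(C)=1, level(C)>=1
  process A: level=1
  process B: level=1
    B->C: in-degree(C)=0, level(C)=2, enqueue
    B->D: in-degree(D)=1, level(D)>=2
  process G: level=1
    G->D: in-degree(D)=0, level(D)=2, enqueue
  process C: level=2
  process D: level=2
All levels: A:1, B:1, C:2, D:2, E:0, F:0, G:1
max level = 2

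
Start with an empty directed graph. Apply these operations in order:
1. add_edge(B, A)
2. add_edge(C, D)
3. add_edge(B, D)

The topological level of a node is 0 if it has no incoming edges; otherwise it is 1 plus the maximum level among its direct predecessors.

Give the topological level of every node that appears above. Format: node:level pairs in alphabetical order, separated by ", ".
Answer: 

Op 1: add_edge(B, A). Edges now: 1
Op 2: add_edge(C, D). Edges now: 2
Op 3: add_edge(B, D). Edges now: 3
Compute levels (Kahn BFS):
  sources (in-degree 0): B, C
  process B: level=0
    B->A: in-degree(A)=0, level(A)=1, enqueue
    B->D: in-degree(D)=1, level(D)>=1
  process C: level=0
    C->D: in-degree(D)=0, level(D)=1, enqueue
  process A: level=1
  process D: level=1
All levels: A:1, B:0, C:0, D:1

Answer: A:1, B:0, C:0, D:1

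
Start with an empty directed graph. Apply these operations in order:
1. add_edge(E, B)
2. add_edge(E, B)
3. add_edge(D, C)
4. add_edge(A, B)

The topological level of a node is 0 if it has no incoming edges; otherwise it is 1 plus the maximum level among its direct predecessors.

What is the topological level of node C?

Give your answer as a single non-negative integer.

Answer: 1

Derivation:
Op 1: add_edge(E, B). Edges now: 1
Op 2: add_edge(E, B) (duplicate, no change). Edges now: 1
Op 3: add_edge(D, C). Edges now: 2
Op 4: add_edge(A, B). Edges now: 3
Compute levels (Kahn BFS):
  sources (in-degree 0): A, D, E
  process A: level=0
    A->B: in-degree(B)=1, level(B)>=1
  process D: level=0
    D->C: in-degree(C)=0, level(C)=1, enqueue
  process E: level=0
    E->B: in-degree(B)=0, level(B)=1, enqueue
  process C: level=1
  process B: level=1
All levels: A:0, B:1, C:1, D:0, E:0
level(C) = 1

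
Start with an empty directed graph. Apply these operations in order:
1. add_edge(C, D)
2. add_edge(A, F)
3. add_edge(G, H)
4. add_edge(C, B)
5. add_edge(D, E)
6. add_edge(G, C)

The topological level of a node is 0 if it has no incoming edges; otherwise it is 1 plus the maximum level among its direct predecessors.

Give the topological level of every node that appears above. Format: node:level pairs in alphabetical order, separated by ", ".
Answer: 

Answer: A:0, B:2, C:1, D:2, E:3, F:1, G:0, H:1

Derivation:
Op 1: add_edge(C, D). Edges now: 1
Op 2: add_edge(A, F). Edges now: 2
Op 3: add_edge(G, H). Edges now: 3
Op 4: add_edge(C, B). Edges now: 4
Op 5: add_edge(D, E). Edges now: 5
Op 6: add_edge(G, C). Edges now: 6
Compute levels (Kahn BFS):
  sources (in-degree 0): A, G
  process A: level=0
    A->F: in-degree(F)=0, level(F)=1, enqueue
  process G: level=0
    G->C: in-degree(C)=0, level(C)=1, enqueue
    G->H: in-degree(H)=0, level(H)=1, enqueue
  process F: level=1
  process C: level=1
    C->B: in-degree(B)=0, level(B)=2, enqueue
    C->D: in-degree(D)=0, level(D)=2, enqueue
  process H: level=1
  process B: level=2
  process D: level=2
    D->E: in-degree(E)=0, level(E)=3, enqueue
  process E: level=3
All levels: A:0, B:2, C:1, D:2, E:3, F:1, G:0, H:1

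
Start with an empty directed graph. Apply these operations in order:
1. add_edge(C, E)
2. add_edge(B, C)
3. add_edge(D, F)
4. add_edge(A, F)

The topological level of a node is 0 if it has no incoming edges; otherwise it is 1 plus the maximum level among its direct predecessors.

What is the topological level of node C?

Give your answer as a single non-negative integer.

Answer: 1

Derivation:
Op 1: add_edge(C, E). Edges now: 1
Op 2: add_edge(B, C). Edges now: 2
Op 3: add_edge(D, F). Edges now: 3
Op 4: add_edge(A, F). Edges now: 4
Compute levels (Kahn BFS):
  sources (in-degree 0): A, B, D
  process A: level=0
    A->F: in-degree(F)=1, level(F)>=1
  process B: level=0
    B->C: in-degree(C)=0, level(C)=1, enqueue
  process D: level=0
    D->F: in-degree(F)=0, level(F)=1, enqueue
  process C: level=1
    C->E: in-degree(E)=0, level(E)=2, enqueue
  process F: level=1
  process E: level=2
All levels: A:0, B:0, C:1, D:0, E:2, F:1
level(C) = 1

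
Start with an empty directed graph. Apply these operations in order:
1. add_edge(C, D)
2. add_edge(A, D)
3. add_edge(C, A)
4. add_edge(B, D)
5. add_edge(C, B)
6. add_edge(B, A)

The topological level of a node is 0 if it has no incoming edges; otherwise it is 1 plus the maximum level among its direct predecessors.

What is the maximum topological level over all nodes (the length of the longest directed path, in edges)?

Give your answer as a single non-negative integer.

Answer: 3

Derivation:
Op 1: add_edge(C, D). Edges now: 1
Op 2: add_edge(A, D). Edges now: 2
Op 3: add_edge(C, A). Edges now: 3
Op 4: add_edge(B, D). Edges now: 4
Op 5: add_edge(C, B). Edges now: 5
Op 6: add_edge(B, A). Edges now: 6
Compute levels (Kahn BFS):
  sources (in-degree 0): C
  process C: level=0
    C->A: in-degree(A)=1, level(A)>=1
    C->B: in-degree(B)=0, level(B)=1, enqueue
    C->D: in-degree(D)=2, level(D)>=1
  process B: level=1
    B->A: in-degree(A)=0, level(A)=2, enqueue
    B->D: in-degree(D)=1, level(D)>=2
  process A: level=2
    A->D: in-degree(D)=0, level(D)=3, enqueue
  process D: level=3
All levels: A:2, B:1, C:0, D:3
max level = 3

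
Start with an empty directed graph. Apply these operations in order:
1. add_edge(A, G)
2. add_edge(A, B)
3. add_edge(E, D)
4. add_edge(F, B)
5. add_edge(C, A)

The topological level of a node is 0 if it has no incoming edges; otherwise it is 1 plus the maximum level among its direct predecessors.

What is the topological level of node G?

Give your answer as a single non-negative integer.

Answer: 2

Derivation:
Op 1: add_edge(A, G). Edges now: 1
Op 2: add_edge(A, B). Edges now: 2
Op 3: add_edge(E, D). Edges now: 3
Op 4: add_edge(F, B). Edges now: 4
Op 5: add_edge(C, A). Edges now: 5
Compute levels (Kahn BFS):
  sources (in-degree 0): C, E, F
  process C: level=0
    C->A: in-degree(A)=0, level(A)=1, enqueue
  process E: level=0
    E->D: in-degree(D)=0, level(D)=1, enqueue
  process F: level=0
    F->B: in-degree(B)=1, level(B)>=1
  process A: level=1
    A->B: in-degree(B)=0, level(B)=2, enqueue
    A->G: in-degree(G)=0, level(G)=2, enqueue
  process D: level=1
  process B: level=2
  process G: level=2
All levels: A:1, B:2, C:0, D:1, E:0, F:0, G:2
level(G) = 2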